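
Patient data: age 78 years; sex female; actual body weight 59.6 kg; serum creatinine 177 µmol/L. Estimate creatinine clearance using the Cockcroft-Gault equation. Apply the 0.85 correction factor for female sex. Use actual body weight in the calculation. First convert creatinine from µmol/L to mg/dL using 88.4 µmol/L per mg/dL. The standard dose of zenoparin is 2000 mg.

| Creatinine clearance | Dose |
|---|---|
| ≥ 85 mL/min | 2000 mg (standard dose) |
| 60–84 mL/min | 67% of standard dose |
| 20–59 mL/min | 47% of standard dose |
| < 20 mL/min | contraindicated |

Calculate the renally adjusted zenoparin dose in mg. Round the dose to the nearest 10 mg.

940 mg

SCr = 177 / 88.4 = 2.002 mg/dL
CrCl = (140 − 78) × 59.6 / (72 × 2.002) × 0.85 = 3695.2 / 144.14 × 0.85 ≈ 21.8 mL/min
CrCl ≈ 22 mL/min → bracket 20–59 mL/min.
47% of 2000 mg = 940 mg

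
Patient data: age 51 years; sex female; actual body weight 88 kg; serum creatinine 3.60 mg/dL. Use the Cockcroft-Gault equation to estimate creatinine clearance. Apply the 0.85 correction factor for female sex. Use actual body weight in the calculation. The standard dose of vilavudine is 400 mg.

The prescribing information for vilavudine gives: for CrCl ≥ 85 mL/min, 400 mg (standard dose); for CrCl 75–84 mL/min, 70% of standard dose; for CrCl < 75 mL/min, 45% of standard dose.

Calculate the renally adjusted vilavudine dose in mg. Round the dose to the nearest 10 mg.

CrCl = (140 − 51) × 88 / (72 × 3.6) × 0.85 = 7832.0 / 259.20 × 0.85 ≈ 25.7 mL/min
CrCl ≈ 26 mL/min → bracket < 75 mL/min.
45% of 400 mg = 180 mg

180 mg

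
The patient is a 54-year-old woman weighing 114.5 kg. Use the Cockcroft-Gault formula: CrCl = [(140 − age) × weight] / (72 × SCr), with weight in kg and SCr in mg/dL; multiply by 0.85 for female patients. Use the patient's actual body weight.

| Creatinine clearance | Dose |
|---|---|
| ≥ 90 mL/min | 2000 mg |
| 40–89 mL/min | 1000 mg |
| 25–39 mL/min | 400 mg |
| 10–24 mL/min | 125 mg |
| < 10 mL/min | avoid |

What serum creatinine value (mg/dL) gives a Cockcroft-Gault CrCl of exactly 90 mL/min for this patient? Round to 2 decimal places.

1.29 mg/dL

Standard dose requires CrCl ≥ 90 mL/min.
Set (140 − 54) × 114.5 × 0.85 / (72 × SCr) = 90
SCr = (140 − 54) × 114.5 × 0.85 / (72 × 90) = 1.292 mg/dL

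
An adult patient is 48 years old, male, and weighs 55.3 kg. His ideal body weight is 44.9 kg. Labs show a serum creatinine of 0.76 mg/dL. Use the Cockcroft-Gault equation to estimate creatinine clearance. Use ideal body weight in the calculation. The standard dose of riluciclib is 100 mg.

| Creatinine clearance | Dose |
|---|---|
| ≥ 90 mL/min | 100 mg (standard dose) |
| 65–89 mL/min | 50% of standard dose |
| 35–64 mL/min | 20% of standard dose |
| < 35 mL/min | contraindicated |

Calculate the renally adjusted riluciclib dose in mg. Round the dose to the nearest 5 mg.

CrCl = (140 − 48) × 44.9 / (72 × 0.76) = 4130.8 / 54.72 ≈ 75.5 mL/min
CrCl ≈ 75 mL/min → bracket 65–89 mL/min.
50% of 100 mg = 50 mg

50 mg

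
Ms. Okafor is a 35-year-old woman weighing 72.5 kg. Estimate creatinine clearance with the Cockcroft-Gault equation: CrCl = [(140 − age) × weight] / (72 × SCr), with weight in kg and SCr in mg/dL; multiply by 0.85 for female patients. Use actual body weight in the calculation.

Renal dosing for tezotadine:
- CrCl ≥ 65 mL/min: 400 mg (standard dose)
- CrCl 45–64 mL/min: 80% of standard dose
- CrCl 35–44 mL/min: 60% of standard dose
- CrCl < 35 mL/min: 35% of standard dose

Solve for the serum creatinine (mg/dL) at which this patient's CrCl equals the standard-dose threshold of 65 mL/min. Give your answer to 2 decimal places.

1.38 mg/dL

Standard dose requires CrCl ≥ 65 mL/min.
Set (140 − 35) × 72.5 × 0.85 / (72 × SCr) = 65
SCr = (140 − 35) × 72.5 × 0.85 / (72 × 65) = 1.383 mg/dL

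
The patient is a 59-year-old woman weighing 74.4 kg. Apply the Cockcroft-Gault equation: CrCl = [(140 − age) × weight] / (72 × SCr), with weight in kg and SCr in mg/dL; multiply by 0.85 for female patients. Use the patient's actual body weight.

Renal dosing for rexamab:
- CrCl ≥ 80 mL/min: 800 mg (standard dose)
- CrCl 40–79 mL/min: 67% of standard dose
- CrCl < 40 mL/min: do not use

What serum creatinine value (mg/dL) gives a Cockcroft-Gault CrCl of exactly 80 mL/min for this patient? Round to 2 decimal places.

0.89 mg/dL

Standard dose requires CrCl ≥ 80 mL/min.
Set (140 − 59) × 74.4 × 0.85 / (72 × SCr) = 80
SCr = (140 − 59) × 74.4 × 0.85 / (72 × 80) = 0.889 mg/dL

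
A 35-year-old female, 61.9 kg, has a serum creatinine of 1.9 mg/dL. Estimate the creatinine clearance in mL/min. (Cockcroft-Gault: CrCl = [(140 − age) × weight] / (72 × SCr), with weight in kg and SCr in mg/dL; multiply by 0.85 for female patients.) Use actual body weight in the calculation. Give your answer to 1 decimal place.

CrCl = (140 − 35) × 61.9 / (72 × 1.9) × 0.85 = 6499.5 / 136.80 × 0.85 ≈ 40.4 mL/min

40.4 mL/min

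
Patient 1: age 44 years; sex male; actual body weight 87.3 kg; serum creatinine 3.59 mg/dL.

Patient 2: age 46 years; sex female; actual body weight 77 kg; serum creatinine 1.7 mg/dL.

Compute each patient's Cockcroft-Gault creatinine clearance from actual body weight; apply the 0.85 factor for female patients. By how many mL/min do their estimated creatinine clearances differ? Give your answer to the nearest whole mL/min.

Patient 1: CrCl = (140 − 44) × 87.3 / (72 × 3.59) = 8380.8 / 258.48 ≈ 32.4 mL/min
Patient 2: CrCl = (140 − 46) × 77 / (72 × 1.7) × 0.85 = 7238.0 / 122.40 × 0.85 ≈ 50.3 mL/min
|32.4 − 50.3| = 17.9 mL/min

18 mL/min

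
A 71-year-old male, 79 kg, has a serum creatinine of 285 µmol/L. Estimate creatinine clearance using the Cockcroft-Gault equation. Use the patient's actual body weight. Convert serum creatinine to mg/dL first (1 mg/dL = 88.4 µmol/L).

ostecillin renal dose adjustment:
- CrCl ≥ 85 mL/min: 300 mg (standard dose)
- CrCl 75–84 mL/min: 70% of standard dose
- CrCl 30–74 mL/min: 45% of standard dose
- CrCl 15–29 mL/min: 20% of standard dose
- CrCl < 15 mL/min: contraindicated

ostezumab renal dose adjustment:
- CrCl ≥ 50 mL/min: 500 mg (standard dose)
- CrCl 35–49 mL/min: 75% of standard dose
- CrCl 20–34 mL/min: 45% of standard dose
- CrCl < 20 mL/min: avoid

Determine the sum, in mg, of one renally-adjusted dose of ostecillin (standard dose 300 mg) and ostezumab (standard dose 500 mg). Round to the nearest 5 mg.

SCr = 285 / 88.4 = 3.224 mg/dL
CrCl = (140 − 71) × 79 / (72 × 3.224) = 5451.0 / 232.13 ≈ 23.5 mL/min
CrCl ≈ 23 mL/min.
ostecillin: 15–29 mL/min → 20% of 300 mg = 60 mg.
ostezumab: 20–34 mL/min → 45% of 500 mg = 225 mg.
Total = 60 + 225 = 285 mg.

285 mg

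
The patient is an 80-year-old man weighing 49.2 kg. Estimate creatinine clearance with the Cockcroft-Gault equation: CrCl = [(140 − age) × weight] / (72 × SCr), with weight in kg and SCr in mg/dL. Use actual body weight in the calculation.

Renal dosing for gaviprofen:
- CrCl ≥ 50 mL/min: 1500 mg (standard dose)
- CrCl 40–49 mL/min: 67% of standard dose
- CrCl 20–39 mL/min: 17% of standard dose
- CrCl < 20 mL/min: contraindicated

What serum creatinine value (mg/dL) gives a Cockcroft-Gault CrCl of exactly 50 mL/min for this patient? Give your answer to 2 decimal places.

Standard dose requires CrCl ≥ 50 mL/min.
Set (140 − 80) × 49.2 / (72 × SCr) = 50
SCr = (140 − 80) × 49.2 / (72 × 50) = 0.820 mg/dL

0.82 mg/dL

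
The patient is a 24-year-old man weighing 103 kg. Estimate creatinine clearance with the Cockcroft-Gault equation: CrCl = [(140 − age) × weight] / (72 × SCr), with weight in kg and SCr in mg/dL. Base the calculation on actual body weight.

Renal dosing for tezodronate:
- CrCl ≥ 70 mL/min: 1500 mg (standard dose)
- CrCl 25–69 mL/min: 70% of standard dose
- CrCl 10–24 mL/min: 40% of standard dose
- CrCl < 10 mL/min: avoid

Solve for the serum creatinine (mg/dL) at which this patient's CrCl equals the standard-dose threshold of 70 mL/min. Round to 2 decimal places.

Standard dose requires CrCl ≥ 70 mL/min.
Set (140 − 24) × 103 / (72 × SCr) = 70
SCr = (140 − 24) × 103 / (72 × 70) = 2.371 mg/dL

2.37 mg/dL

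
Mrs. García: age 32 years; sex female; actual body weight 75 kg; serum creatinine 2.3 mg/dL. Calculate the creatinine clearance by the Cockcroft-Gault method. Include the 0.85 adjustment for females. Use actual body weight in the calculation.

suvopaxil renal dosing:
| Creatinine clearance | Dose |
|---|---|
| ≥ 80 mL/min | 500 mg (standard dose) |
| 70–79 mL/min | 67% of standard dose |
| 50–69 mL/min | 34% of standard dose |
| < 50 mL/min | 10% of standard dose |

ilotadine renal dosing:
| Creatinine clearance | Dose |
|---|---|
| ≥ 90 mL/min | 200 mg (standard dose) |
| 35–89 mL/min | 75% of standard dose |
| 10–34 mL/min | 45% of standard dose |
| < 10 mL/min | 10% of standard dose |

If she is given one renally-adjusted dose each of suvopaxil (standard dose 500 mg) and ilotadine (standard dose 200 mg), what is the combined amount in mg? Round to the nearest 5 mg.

CrCl = (140 − 32) × 75 / (72 × 2.3) × 0.85 = 8100.0 / 165.60 × 0.85 ≈ 41.6 mL/min
CrCl ≈ 42 mL/min.
suvopaxil: < 50 mL/min → 10% of 500 mg = 50 mg.
ilotadine: 35–89 mL/min → 75% of 200 mg = 150 mg.
Total = 50 + 150 = 200 mg.

200 mg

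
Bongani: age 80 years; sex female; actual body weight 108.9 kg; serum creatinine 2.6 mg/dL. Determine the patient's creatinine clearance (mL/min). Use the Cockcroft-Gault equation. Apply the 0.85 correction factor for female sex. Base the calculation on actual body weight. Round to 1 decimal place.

CrCl = (140 − 80) × 108.9 / (72 × 2.6) × 0.85 = 6534.0 / 187.20 × 0.85 ≈ 29.7 mL/min

29.7 mL/min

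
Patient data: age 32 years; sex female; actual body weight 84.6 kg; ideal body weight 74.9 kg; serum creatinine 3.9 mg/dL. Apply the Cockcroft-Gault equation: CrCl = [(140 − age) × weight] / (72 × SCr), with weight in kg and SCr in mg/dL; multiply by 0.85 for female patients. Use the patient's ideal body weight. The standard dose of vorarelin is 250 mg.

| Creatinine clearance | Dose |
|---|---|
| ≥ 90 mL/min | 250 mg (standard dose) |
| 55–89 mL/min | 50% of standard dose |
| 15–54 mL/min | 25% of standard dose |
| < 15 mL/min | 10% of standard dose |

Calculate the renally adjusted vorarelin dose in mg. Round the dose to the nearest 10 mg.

60 mg

CrCl = (140 − 32) × 74.9 / (72 × 3.9) × 0.85 = 8089.2 / 280.80 × 0.85 ≈ 24.5 mL/min
CrCl ≈ 24 mL/min → bracket 15–54 mL/min.
25% of 250 mg = 62.5 mg → 60 mg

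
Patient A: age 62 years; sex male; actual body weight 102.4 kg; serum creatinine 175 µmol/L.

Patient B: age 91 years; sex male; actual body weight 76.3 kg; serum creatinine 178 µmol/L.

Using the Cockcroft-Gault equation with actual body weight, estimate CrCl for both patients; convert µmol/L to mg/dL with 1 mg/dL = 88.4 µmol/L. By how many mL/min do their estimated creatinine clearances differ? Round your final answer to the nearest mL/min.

Patient A: SCr = 175 / 88.4 = 1.98 mg/dL
Patient A: CrCl = (140 − 62) × 102.4 / (72 × 1.98) = 7987.2 / 142.56 ≈ 56.0 mL/min
Patient B: SCr = 178 / 88.4 = 2.014 mg/dL
Patient B: CrCl = (140 − 91) × 76.3 / (72 × 2.014) = 3738.7 / 145.01 ≈ 25.8 mL/min
|56.0 − 25.8| = 30.2 mL/min

30 mL/min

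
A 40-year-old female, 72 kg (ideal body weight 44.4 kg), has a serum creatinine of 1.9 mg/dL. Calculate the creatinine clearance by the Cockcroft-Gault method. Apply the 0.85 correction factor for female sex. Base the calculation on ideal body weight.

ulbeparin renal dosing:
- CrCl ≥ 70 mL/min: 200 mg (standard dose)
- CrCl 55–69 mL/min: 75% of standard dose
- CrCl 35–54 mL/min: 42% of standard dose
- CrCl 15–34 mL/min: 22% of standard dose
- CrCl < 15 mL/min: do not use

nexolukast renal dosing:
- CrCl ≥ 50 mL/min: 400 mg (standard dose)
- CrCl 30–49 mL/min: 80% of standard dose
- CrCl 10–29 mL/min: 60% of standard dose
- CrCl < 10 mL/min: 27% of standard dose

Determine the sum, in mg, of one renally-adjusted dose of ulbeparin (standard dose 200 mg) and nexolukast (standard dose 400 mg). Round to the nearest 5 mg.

285 mg

CrCl = (140 − 40) × 44.4 / (72 × 1.9) × 0.85 = 4440.0 / 136.80 × 0.85 ≈ 27.6 mL/min
CrCl ≈ 28 mL/min.
ulbeparin: 15–34 mL/min → 22% of 200 mg = 44 mg.
nexolukast: 10–29 mL/min → 60% of 400 mg = 240 mg.
Total = 44 + 240 = 284 mg.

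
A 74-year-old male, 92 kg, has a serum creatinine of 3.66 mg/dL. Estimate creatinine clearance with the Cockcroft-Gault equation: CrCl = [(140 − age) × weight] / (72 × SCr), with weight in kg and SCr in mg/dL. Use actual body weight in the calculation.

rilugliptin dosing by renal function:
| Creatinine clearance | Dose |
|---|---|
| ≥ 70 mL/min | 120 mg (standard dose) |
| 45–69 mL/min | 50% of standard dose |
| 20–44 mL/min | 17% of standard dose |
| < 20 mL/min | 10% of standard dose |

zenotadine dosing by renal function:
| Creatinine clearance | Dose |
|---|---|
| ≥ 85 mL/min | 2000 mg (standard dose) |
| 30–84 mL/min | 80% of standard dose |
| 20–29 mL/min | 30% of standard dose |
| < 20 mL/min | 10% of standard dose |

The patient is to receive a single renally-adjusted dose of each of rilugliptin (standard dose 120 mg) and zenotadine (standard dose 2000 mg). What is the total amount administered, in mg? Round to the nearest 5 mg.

620 mg

CrCl = (140 − 74) × 92 / (72 × 3.66) = 6072.0 / 263.52 ≈ 23.0 mL/min
CrCl ≈ 23 mL/min.
rilugliptin: 20–44 mL/min → 17% of 120 mg = 20.4 mg.
zenotadine: 20–29 mL/min → 30% of 2000 mg = 600 mg.
Total = 20.4 + 600 = 620.4 mg.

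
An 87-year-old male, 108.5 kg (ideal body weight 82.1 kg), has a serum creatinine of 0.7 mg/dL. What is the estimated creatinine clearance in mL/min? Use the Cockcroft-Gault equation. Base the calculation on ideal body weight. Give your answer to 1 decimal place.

CrCl = (140 − 87) × 82.1 / (72 × 0.7) = 4351.3 / 50.40 ≈ 86.3 mL/min

86.3 mL/min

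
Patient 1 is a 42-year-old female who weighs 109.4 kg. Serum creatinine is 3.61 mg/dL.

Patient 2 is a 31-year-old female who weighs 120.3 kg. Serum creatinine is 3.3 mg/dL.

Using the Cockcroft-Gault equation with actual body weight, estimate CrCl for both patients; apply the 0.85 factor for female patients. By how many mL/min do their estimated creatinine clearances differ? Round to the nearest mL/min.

Patient 1: CrCl = (140 − 42) × 109.4 / (72 × 3.61) × 0.85 = 10721.2 / 259.92 × 0.85 ≈ 35.1 mL/min
Patient 2: CrCl = (140 − 31) × 120.3 / (72 × 3.3) × 0.85 = 13112.7 / 237.60 × 0.85 ≈ 46.9 mL/min
|35.1 − 46.9| = 11.8 mL/min

12 mL/min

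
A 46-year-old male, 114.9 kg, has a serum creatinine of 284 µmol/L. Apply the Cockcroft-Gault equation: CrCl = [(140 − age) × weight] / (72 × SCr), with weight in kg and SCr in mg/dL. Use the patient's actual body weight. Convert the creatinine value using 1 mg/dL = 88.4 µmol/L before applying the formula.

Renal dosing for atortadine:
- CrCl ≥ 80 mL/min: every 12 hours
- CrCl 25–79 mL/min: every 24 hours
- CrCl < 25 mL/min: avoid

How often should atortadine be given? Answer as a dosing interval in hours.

every 24 hours

SCr = 284 / 88.4 = 3.213 mg/dL
CrCl = (140 − 46) × 114.9 / (72 × 3.213) = 10800.6 / 231.34 ≈ 46.7 mL/min
CrCl ≈ 47 mL/min → bracket 25–79 mL/min → every 24 hours.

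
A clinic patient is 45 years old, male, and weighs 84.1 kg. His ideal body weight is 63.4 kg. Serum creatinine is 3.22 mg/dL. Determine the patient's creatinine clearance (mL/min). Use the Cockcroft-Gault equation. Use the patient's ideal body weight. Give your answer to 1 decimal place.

CrCl = (140 − 45) × 63.4 / (72 × 3.22) = 6023.0 / 231.84 ≈ 26.0 mL/min

26.0 mL/min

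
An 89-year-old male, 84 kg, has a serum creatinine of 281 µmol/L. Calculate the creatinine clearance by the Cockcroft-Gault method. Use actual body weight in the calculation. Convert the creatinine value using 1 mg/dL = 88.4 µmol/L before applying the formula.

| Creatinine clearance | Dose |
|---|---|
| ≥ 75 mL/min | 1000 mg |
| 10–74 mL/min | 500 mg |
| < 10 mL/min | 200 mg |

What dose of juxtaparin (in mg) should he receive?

500 mg

SCr = 281 / 88.4 = 3.179 mg/dL
CrCl = (140 − 89) × 84 / (72 × 3.179) = 4284.0 / 228.89 ≈ 18.7 mL/min
CrCl ≈ 19 mL/min → bracket 10–74 mL/min.
Dose for this bracket: 500 mg.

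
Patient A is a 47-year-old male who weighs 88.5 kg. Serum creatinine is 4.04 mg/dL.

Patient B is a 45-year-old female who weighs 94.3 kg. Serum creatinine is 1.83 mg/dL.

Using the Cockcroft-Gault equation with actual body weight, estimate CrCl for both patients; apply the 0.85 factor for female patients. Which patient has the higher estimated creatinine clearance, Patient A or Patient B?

Patient A: CrCl = (140 − 47) × 88.5 / (72 × 4.04) = 8230.5 / 290.88 ≈ 28.3 mL/min
Patient B: CrCl = (140 − 45) × 94.3 / (72 × 1.83) × 0.85 = 8958.5 / 131.76 × 0.85 ≈ 57.8 mL/min
28.3 vs 57.8 mL/min → Patient B is higher.

Patient B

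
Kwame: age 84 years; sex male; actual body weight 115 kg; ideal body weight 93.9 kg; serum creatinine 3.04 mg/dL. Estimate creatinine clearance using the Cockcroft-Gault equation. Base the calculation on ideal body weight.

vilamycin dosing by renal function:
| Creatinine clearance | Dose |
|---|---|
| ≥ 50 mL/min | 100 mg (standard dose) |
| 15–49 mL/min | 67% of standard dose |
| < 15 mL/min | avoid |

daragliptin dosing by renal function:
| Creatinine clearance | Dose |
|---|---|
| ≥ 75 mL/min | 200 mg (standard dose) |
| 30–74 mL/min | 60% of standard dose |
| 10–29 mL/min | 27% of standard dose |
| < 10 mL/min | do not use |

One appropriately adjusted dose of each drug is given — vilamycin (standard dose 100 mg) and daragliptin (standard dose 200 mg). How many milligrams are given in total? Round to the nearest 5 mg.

120 mg

CrCl = (140 − 84) × 93.9 / (72 × 3.04) = 5258.4 / 218.88 ≈ 24.0 mL/min
CrCl ≈ 24 mL/min.
vilamycin: 15–49 mL/min → 67% of 100 mg = 67 mg.
daragliptin: 10–29 mL/min → 27% of 200 mg = 54 mg.
Total = 67 + 54 = 121 mg.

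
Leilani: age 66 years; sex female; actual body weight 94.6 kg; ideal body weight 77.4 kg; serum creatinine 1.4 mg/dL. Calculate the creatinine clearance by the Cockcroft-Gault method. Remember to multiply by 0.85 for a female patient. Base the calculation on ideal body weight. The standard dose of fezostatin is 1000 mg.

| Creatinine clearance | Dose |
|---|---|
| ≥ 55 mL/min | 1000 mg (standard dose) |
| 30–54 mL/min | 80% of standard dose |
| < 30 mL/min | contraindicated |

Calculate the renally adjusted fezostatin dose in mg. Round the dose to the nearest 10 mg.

CrCl = (140 − 66) × 77.4 / (72 × 1.4) × 0.85 = 5727.6 / 100.80 × 0.85 ≈ 48.3 mL/min
CrCl ≈ 48 mL/min → bracket 30–54 mL/min.
80% of 1000 mg = 800 mg

800 mg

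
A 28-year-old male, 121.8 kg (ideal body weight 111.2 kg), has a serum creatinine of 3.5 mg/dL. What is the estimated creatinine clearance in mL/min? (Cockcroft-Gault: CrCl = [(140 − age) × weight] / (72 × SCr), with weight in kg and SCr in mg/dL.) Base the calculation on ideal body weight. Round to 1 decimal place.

49.4 mL/min

CrCl = (140 − 28) × 111.2 / (72 × 3.5) = 12454.4 / 252.00 ≈ 49.4 mL/min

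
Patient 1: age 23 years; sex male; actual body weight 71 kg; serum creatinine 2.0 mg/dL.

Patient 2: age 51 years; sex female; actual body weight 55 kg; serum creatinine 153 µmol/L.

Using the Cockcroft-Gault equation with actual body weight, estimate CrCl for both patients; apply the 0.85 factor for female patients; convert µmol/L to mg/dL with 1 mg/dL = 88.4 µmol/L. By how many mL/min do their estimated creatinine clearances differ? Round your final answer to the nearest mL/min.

Patient 1: CrCl = (140 − 23) × 71 / (72 × 2) = 8307.0 / 144.00 ≈ 57.7 mL/min
Patient 2: SCr = 153 / 88.4 = 1.731 mg/dL
Patient 2: CrCl = (140 − 51) × 55 / (72 × 1.731) × 0.85 = 4895.0 / 124.63 × 0.85 ≈ 33.4 mL/min
|57.7 − 33.4| = 24.3 mL/min

24 mL/min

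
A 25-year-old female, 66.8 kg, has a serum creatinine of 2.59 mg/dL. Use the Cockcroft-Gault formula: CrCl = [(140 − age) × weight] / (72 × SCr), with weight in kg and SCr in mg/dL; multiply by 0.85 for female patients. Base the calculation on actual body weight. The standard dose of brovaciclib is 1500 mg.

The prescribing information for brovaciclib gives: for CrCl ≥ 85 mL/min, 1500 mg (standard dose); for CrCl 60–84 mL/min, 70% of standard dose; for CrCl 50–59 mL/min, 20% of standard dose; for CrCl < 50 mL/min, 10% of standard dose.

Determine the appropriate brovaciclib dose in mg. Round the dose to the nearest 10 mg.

CrCl = (140 − 25) × 66.8 / (72 × 2.59) × 0.85 = 7682.0 / 186.48 × 0.85 ≈ 35.0 mL/min
CrCl ≈ 35 mL/min → bracket < 50 mL/min.
10% of 1500 mg = 150 mg

150 mg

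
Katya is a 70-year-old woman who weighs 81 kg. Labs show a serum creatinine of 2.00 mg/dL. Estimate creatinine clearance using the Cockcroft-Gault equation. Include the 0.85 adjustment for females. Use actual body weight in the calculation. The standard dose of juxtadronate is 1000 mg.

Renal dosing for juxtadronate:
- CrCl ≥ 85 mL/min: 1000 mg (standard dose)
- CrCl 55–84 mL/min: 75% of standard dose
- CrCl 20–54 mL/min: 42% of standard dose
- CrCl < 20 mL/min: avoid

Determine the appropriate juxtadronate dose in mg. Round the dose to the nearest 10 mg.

420 mg

CrCl = (140 − 70) × 81 / (72 × 2) × 0.85 = 5670.0 / 144.00 × 0.85 ≈ 33.5 mL/min
CrCl ≈ 33 mL/min → bracket 20–54 mL/min.
42% of 1000 mg = 420 mg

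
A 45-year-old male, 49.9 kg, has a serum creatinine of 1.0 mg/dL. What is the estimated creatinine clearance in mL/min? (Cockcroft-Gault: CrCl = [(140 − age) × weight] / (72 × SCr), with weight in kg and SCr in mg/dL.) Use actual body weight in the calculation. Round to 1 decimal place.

CrCl = (140 − 45) × 49.9 / (72 × 1) = 4740.5 / 72.00 ≈ 65.8 mL/min

65.8 mL/min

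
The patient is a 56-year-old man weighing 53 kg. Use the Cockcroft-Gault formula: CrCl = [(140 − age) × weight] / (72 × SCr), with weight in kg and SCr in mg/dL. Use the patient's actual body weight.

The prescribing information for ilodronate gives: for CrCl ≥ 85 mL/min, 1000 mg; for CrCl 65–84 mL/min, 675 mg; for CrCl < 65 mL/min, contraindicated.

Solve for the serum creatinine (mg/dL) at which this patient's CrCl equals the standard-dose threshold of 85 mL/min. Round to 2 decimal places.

Standard dose requires CrCl ≥ 85 mL/min.
Set (140 − 56) × 53 / (72 × SCr) = 85
SCr = (140 − 56) × 53 / (72 × 85) = 0.727 mg/dL

0.73 mg/dL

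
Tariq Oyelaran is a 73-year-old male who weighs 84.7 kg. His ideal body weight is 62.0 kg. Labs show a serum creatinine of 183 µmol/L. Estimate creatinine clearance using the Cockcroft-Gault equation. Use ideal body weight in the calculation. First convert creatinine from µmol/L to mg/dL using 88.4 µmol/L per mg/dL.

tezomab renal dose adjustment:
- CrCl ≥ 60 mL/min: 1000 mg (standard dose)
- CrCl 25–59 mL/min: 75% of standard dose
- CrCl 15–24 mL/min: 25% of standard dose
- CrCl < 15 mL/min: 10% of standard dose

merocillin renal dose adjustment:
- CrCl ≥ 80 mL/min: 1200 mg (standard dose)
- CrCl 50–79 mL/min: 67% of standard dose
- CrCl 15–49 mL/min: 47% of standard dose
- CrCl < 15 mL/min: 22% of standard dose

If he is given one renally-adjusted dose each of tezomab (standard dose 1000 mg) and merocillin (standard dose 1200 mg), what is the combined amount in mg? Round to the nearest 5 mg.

1315 mg

SCr = 183 / 88.4 = 2.07 mg/dL
CrCl = (140 − 73) × 62 / (72 × 2.07) = 4154.0 / 149.04 ≈ 27.9 mL/min
CrCl ≈ 28 mL/min.
tezomab: 25–59 mL/min → 75% of 1000 mg = 750 mg.
merocillin: 15–49 mL/min → 47% of 1200 mg = 564 mg.
Total = 750 + 564 = 1314 mg.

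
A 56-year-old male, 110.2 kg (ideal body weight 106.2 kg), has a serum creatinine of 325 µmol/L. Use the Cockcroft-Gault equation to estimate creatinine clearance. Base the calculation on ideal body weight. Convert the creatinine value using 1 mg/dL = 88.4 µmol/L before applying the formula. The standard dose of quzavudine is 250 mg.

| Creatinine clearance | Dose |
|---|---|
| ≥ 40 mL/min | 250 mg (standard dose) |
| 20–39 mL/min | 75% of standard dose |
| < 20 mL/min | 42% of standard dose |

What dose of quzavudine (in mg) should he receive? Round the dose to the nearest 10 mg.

190 mg

SCr = 325 / 88.4 = 3.676 mg/dL
CrCl = (140 − 56) × 106.2 / (72 × 3.676) = 8920.8 / 264.67 ≈ 33.7 mL/min
CrCl ≈ 34 mL/min → bracket 20–39 mL/min.
75% of 250 mg = 187.5 mg → 190 mg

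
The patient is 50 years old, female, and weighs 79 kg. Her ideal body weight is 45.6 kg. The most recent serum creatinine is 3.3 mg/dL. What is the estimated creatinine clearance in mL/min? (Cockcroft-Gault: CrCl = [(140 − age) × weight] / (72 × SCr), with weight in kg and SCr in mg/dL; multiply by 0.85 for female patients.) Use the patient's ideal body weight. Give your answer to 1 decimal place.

CrCl = (140 − 50) × 45.6 / (72 × 3.3) × 0.85 = 4104.0 / 237.60 × 0.85 ≈ 14.7 mL/min

14.7 mL/min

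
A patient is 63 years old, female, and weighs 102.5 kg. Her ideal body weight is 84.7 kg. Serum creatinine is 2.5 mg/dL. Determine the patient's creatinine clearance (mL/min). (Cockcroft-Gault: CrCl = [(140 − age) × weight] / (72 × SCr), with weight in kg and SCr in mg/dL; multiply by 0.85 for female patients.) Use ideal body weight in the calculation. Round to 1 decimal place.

CrCl = (140 − 63) × 84.7 / (72 × 2.5) × 0.85 = 6521.9 / 180.00 × 0.85 ≈ 30.8 mL/min

30.8 mL/min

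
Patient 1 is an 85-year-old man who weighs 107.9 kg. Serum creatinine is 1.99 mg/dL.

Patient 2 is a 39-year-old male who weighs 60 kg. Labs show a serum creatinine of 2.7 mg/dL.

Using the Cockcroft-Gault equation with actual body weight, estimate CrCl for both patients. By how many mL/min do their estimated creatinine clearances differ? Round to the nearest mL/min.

Patient 1: CrCl = (140 − 85) × 107.9 / (72 × 1.99) = 5934.5 / 143.28 ≈ 41.4 mL/min
Patient 2: CrCl = (140 − 39) × 60 / (72 × 2.7) = 6060.0 / 194.40 ≈ 31.2 mL/min
|41.4 − 31.2| = 10.2 mL/min

10 mL/min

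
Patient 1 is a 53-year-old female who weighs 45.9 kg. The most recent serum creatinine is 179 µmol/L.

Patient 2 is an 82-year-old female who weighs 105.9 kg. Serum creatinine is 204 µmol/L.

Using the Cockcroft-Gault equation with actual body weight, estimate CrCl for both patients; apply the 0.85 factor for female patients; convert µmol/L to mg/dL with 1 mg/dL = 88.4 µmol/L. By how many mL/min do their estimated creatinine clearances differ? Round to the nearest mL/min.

8 mL/min

Patient 1: SCr = 179 / 88.4 = 2.025 mg/dL
Patient 1: CrCl = (140 − 53) × 45.9 / (72 × 2.025) × 0.85 = 3993.3 / 145.80 × 0.85 ≈ 23.3 mL/min
Patient 2: SCr = 204 / 88.4 = 2.308 mg/dL
Patient 2: CrCl = (140 − 82) × 105.9 / (72 × 2.308) × 0.85 = 6142.2 / 166.18 × 0.85 ≈ 31.4 mL/min
|23.3 − 31.4| = 8.1 mL/min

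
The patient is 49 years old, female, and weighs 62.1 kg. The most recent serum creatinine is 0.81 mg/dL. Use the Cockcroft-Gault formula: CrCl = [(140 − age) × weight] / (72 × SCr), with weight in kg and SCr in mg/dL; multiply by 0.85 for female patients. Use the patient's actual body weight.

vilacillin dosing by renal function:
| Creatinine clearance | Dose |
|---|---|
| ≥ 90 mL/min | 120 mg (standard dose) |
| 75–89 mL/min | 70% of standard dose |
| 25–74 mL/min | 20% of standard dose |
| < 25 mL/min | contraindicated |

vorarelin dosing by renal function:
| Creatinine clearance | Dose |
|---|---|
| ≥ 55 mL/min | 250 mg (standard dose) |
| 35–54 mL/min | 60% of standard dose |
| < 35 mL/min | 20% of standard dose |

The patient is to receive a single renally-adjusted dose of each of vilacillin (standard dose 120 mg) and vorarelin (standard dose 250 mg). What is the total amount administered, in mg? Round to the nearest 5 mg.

CrCl = (140 − 49) × 62.1 / (72 × 0.81) × 0.85 = 5651.1 / 58.32 × 0.85 ≈ 82.4 mL/min
CrCl ≈ 82 mL/min.
vilacillin: 75–89 mL/min → 70% of 120 mg = 84 mg.
vorarelin: ≥ 55 mL/min → 100% of 250 mg = 250 mg.
Total = 84 + 250 = 334 mg.

335 mg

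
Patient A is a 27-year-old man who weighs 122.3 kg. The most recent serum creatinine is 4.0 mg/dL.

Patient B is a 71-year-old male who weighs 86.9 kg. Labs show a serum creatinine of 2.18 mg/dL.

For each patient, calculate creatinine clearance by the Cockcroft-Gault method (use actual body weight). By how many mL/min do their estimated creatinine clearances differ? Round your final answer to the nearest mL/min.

10 mL/min

Patient A: CrCl = (140 − 27) × 122.3 / (72 × 4) = 13819.9 / 288.00 ≈ 48.0 mL/min
Patient B: CrCl = (140 − 71) × 86.9 / (72 × 2.18) = 5996.1 / 156.96 ≈ 38.2 mL/min
|48.0 − 38.2| = 9.8 mL/min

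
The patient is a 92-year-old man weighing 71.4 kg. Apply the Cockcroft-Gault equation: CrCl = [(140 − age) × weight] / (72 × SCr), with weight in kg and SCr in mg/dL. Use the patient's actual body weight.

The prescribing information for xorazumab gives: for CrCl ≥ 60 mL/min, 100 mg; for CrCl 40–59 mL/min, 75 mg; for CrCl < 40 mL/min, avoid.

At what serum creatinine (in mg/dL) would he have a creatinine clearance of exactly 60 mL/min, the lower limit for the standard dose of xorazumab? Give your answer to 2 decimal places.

0.79 mg/dL

Standard dose requires CrCl ≥ 60 mL/min.
Set (140 − 92) × 71.4 / (72 × SCr) = 60
SCr = (140 − 92) × 71.4 / (72 × 60) = 0.793 mg/dL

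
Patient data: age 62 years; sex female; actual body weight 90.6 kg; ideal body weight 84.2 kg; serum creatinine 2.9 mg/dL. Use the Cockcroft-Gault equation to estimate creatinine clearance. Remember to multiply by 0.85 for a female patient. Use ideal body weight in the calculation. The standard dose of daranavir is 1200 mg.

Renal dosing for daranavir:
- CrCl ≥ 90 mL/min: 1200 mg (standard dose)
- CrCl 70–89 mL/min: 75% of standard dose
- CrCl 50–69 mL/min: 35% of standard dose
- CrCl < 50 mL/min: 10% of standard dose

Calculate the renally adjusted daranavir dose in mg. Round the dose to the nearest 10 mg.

CrCl = (140 − 62) × 84.2 / (72 × 2.9) × 0.85 = 6567.6 / 208.80 × 0.85 ≈ 26.7 mL/min
CrCl ≈ 27 mL/min → bracket < 50 mL/min.
10% of 1200 mg = 120 mg

120 mg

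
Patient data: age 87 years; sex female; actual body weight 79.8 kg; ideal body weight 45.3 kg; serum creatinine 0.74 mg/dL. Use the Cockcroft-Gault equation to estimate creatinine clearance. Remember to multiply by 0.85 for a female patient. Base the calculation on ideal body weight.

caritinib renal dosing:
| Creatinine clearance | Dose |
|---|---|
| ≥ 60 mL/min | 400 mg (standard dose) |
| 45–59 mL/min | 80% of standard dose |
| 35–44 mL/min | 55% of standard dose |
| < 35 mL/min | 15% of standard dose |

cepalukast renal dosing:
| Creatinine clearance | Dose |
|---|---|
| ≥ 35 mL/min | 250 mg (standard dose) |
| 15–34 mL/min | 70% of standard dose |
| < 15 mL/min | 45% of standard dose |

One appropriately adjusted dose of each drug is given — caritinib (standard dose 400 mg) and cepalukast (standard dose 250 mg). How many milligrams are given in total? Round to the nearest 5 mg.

CrCl = (140 − 87) × 45.3 / (72 × 0.74) × 0.85 = 2400.9 / 53.28 × 0.85 ≈ 38.3 mL/min
CrCl ≈ 38 mL/min.
caritinib: 35–44 mL/min → 55% of 400 mg = 220 mg.
cepalukast: ≥ 35 mL/min → 100% of 250 mg = 250 mg.
Total = 220 + 250 = 470 mg.

470 mg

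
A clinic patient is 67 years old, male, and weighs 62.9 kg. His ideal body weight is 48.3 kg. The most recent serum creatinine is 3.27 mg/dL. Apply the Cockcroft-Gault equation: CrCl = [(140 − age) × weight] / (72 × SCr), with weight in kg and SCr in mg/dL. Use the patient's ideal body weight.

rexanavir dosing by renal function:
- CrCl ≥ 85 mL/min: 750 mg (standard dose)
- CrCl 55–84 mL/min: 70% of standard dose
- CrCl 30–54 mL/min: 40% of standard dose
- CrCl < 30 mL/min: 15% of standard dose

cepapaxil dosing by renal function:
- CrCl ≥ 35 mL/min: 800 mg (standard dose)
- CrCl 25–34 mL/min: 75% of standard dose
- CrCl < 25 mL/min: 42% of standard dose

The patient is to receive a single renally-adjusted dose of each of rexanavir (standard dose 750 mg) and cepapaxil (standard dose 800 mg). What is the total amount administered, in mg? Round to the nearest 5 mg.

CrCl = (140 − 67) × 48.3 / (72 × 3.27) = 3525.9 / 235.44 ≈ 15.0 mL/min
CrCl ≈ 15 mL/min.
rexanavir: < 30 mL/min → 15% of 750 mg = 112.5 mg.
cepapaxil: < 25 mL/min → 42% of 800 mg = 336 mg.
Total = 112.5 + 336 = 448.5 mg.

450 mg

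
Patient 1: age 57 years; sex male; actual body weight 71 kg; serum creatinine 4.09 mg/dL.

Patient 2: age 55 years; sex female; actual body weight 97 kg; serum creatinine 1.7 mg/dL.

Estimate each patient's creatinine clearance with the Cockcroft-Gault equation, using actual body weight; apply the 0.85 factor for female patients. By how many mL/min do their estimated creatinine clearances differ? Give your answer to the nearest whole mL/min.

37 mL/min

Patient 1: CrCl = (140 − 57) × 71 / (72 × 4.09) = 5893.0 / 294.48 ≈ 20.0 mL/min
Patient 2: CrCl = (140 − 55) × 97 / (72 × 1.7) × 0.85 = 8245.0 / 122.40 × 0.85 ≈ 57.3 mL/min
|20.0 − 57.3| = 37.3 mL/min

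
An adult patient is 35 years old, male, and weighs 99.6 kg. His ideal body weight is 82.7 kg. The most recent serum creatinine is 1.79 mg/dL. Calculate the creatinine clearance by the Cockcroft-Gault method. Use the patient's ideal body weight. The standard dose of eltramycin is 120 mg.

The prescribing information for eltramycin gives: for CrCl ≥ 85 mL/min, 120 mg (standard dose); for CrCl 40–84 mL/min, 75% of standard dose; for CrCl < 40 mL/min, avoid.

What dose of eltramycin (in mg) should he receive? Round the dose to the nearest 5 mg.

CrCl = (140 − 35) × 82.7 / (72 × 1.79) = 8683.5 / 128.88 ≈ 67.4 mL/min
CrCl ≈ 67 mL/min → bracket 40–84 mL/min.
75% of 120 mg = 90 mg

90 mg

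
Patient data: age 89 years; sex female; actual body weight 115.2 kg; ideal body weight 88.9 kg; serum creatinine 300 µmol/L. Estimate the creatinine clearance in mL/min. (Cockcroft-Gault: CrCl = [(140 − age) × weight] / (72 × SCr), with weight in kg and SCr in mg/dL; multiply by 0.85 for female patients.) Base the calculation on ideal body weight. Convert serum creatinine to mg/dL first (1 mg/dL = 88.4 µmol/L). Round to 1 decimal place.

15.8 mL/min

SCr = 300 / 88.4 = 3.394 mg/dL
CrCl = (140 − 89) × 88.9 / (72 × 3.394) × 0.85 = 4533.9 / 244.37 × 0.85 ≈ 15.8 mL/min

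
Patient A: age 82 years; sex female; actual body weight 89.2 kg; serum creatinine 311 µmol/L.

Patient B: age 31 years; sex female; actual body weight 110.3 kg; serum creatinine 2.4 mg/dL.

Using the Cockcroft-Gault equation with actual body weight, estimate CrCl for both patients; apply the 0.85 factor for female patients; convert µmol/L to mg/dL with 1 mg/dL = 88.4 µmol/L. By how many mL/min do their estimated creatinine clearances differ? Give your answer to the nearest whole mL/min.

Patient A: SCr = 311 / 88.4 = 3.518 mg/dL
Patient A: CrCl = (140 − 82) × 89.2 / (72 × 3.518) × 0.85 = 5173.6 / 253.30 × 0.85 ≈ 17.4 mL/min
Patient B: CrCl = (140 − 31) × 110.3 / (72 × 2.4) × 0.85 = 12022.7 / 172.80 × 0.85 ≈ 59.1 mL/min
|17.4 − 59.1| = 41.7 mL/min

42 mL/min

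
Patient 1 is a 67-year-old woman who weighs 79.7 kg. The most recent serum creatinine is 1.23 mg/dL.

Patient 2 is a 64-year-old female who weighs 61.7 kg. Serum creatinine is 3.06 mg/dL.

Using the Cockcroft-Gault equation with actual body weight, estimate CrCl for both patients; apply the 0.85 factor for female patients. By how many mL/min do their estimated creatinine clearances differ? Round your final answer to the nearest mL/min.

38 mL/min

Patient 1: CrCl = (140 − 67) × 79.7 / (72 × 1.23) × 0.85 = 5818.1 / 88.56 × 0.85 ≈ 55.8 mL/min
Patient 2: CrCl = (140 − 64) × 61.7 / (72 × 3.06) × 0.85 = 4689.2 / 220.32 × 0.85 ≈ 18.1 mL/min
|55.8 − 18.1| = 37.7 mL/min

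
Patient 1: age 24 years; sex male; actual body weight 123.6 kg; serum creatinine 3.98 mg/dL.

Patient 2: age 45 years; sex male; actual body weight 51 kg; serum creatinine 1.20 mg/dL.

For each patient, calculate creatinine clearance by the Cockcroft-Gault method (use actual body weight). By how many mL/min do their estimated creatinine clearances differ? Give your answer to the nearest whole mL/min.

6 mL/min

Patient 1: CrCl = (140 − 24) × 123.6 / (72 × 3.98) = 14337.6 / 286.56 ≈ 50.0 mL/min
Patient 2: CrCl = (140 − 45) × 51 / (72 × 1.2) = 4845.0 / 86.40 ≈ 56.1 mL/min
|50.0 − 56.1| = 6.1 mL/min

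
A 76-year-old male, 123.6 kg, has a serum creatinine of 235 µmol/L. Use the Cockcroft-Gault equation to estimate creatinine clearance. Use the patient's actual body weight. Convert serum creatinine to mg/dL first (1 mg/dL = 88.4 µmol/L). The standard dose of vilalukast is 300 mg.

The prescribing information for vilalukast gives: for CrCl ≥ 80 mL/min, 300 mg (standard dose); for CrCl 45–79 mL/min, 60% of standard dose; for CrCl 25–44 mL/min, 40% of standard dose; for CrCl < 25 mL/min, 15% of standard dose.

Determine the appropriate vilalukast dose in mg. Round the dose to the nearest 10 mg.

SCr = 235 / 88.4 = 2.658 mg/dL
CrCl = (140 − 76) × 123.6 / (72 × 2.658) = 7910.4 / 191.38 ≈ 41.3 mL/min
CrCl ≈ 41 mL/min → bracket 25–44 mL/min.
40% of 300 mg = 120 mg

120 mg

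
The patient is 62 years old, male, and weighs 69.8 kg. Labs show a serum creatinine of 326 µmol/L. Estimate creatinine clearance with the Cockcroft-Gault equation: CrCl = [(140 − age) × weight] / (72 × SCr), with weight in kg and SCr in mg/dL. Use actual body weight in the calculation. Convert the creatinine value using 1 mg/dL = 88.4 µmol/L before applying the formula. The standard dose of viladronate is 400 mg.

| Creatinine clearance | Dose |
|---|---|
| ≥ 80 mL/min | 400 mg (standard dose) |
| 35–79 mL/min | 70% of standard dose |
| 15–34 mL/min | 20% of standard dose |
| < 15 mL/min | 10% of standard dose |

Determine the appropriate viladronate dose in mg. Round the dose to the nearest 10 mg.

80 mg

SCr = 326 / 88.4 = 3.688 mg/dL
CrCl = (140 − 62) × 69.8 / (72 × 3.688) = 5444.4 / 265.54 ≈ 20.5 mL/min
CrCl ≈ 21 mL/min → bracket 15–34 mL/min.
20% of 400 mg = 80 mg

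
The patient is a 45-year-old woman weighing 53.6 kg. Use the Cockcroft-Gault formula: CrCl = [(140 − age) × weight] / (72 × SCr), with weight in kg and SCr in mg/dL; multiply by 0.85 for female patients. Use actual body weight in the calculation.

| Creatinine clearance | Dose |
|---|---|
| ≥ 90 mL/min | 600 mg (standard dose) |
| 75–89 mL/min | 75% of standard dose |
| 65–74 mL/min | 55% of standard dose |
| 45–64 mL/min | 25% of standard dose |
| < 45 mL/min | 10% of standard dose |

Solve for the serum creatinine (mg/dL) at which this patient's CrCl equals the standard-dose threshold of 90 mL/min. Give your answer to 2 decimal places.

Standard dose requires CrCl ≥ 90 mL/min.
Set (140 − 45) × 53.6 × 0.85 / (72 × SCr) = 90
SCr = (140 − 45) × 53.6 × 0.85 / (72 × 90) = 0.668 mg/dL

0.67 mg/dL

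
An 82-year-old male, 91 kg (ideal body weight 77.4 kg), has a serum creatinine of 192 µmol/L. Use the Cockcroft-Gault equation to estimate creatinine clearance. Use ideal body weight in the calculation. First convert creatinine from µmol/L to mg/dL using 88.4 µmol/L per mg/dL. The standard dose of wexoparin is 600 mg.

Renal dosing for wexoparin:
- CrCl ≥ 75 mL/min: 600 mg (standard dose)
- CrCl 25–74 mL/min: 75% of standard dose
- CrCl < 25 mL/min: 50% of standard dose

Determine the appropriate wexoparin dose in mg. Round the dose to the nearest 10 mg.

450 mg

SCr = 192 / 88.4 = 2.172 mg/dL
CrCl = (140 − 82) × 77.4 / (72 × 2.172) = 4489.2 / 156.38 ≈ 28.7 mL/min
CrCl ≈ 29 mL/min → bracket 25–74 mL/min.
75% of 600 mg = 450 mg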